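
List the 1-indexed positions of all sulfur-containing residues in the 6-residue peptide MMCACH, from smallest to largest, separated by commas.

Only Cys (C) and Met (M) have a sulfur atom in the side chain.
Matching residues: M1, M2, C3, C5.

1, 2, 3, 5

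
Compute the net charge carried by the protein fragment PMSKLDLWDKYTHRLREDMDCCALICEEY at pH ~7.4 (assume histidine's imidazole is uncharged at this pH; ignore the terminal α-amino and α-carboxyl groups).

Near pH 7.4, K and R contribute +1 each, D and E contribute −1 each, and every other side chain (His included, as stated) is uncharged.
Positive (K, R): K4, K10, R14, R16 → +4.
Negative (D, E): D6, D9, E17, D18, D20, E27, E28 → −7.
Net charge = (+4) + (−7) = −3.

-3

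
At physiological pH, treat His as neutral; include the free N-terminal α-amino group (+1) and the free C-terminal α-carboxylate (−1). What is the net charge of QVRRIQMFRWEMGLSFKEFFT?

The side chains ionized at physiological pH are Lys/Arg (+1) and Asp/Glu (−1); with His treated as neutral, nothing else contributes.
Positive (K, R): R3, R4, R9, K17 → +4.
Negative (D, E): E11, E18 → −2.
The N-terminus (+1) and C-terminus (−1) cancel.
Net charge = (+4) + (−2) = +2.

+2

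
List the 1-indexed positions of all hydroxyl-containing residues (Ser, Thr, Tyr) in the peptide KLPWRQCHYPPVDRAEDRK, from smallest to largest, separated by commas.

Matching residues: Y9.

9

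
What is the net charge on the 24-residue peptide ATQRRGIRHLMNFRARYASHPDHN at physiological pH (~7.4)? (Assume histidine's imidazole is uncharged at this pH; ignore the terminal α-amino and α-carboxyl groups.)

Near pH 7.4, K and R contribute +1 each, D and E contribute −1 each, and every other side chain (His included, as stated) is uncharged.
Positive (K, R): R4, R5, R8, R14, R16 → +5.
Negative (D, E): D22 → −1.
Net charge = (+5) + (−1) = +4.

+4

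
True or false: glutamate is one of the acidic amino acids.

True

Aspartate (D) and glutamate (E) have carboxylic-acid side chains and are the acidic amino acids.
Glutamate is in this group.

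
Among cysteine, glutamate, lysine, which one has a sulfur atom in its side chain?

cysteine

Only Cys (C) and Met (M) have a sulfur atom in the side chain.
Of the listed options, only cysteine belongs to this group.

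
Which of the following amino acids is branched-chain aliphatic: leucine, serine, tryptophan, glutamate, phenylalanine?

The BCAAs are Val, Leu, and Ile — aliphatic side chains with a branch point.
Of the listed options, only leucine belongs to this group.

leucine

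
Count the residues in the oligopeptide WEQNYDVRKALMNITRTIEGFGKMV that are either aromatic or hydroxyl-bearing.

5

Aromatic: F, W, Y. Hydroxyl-bearing: S, T, Y.
Aromatic residues here: W1, Y5, F21 (3).
Hydroxyl-bearing residues here: Y5, T15, T17 (3).
Y is in both groups, so the 1 Y residue must not be double-counted.
Total = 3 + 3 − 1 = 5.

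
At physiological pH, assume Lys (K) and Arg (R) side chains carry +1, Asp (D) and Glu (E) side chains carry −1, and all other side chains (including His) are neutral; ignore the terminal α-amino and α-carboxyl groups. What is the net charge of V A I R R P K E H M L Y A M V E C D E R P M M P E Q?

Positive (K, R): R4, R5, K7, R20 → +4.
Negative (D, E): E8, E16, D18, E19, E25 → −5.
Net charge = (+4) + (−5) = −1.

-1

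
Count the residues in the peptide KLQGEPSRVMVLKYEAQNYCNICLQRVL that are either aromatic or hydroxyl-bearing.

Aromatic: F, W, Y. Hydroxyl-bearing: S, T, Y.
Aromatic residues here: Y14, Y19 (2).
Hydroxyl-bearing residues here: S7, Y14, Y19 (3).
Y is in both groups, so the 2 Y residues must not be double-counted.
Total = 2 + 3 − 2 = 3.

3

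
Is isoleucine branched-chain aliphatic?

V, L, and I make up the branched-chain aliphatic group.
Isoleucine is in this group.

Yes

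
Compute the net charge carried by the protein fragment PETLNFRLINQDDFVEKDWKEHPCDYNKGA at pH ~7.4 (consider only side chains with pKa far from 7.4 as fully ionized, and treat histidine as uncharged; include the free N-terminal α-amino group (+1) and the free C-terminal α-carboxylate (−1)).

The side chains ionized at physiological pH are Lys/Arg (+1) and Asp/Glu (−1); with His treated as neutral, nothing else contributes.
Positive (K, R): R7, K17, K20, K28 → +4.
Negative (D, E): E2, D12, D13, E16, D18, E21, D25 → −7.
The N-terminus (+1) and C-terminus (−1) cancel.
Net charge = (+4) + (−7) = −3.

-3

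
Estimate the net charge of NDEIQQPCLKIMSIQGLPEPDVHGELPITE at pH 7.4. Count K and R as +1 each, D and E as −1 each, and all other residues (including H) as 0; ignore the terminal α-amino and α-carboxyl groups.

-5

Positive (K, R): K10 → +1.
Negative (D, E): D2, E3, E19, D21, E25, E30 → −6.
Net charge = (+1) + (−6) = −5.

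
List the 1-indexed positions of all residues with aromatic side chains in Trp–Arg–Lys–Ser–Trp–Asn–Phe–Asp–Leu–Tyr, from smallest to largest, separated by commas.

1, 5, 7, 10

Phenylalanine (F), tryptophan (W), and tyrosine (Y) have aromatic ring side chains.
Matching residues: Trp1, Trp5, Phe7, Tyr10.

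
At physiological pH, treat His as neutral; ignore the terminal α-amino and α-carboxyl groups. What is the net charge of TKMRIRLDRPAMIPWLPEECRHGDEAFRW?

The side chains ionized at physiological pH are Lys/Arg (+1) and Asp/Glu (−1); with His treated as neutral, nothing else contributes.
Positive (K, R): K2, R4, R6, R9, R21, R28 → +6.
Negative (D, E): D8, E18, E19, D24, E25 → −5.
Net charge = (+6) + (−5) = +1.

+1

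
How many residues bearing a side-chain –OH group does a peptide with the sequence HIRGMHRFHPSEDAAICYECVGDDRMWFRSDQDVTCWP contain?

S, T, and Y are the three residues with a side-chain hydroxyl.
Matching residues: S11, Y18, S30, T35.

4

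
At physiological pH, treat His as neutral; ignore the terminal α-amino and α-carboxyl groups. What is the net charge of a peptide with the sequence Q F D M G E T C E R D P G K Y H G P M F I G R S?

Near pH 7.4, K and R contribute +1 each, D and E contribute −1 each, and every other side chain (His included, as stated) is uncharged.
Positive (K, R): R10, K14, R23 → +3.
Negative (D, E): D3, E6, E9, D11 → −4.
Net charge = (+3) + (−4) = −1.

-1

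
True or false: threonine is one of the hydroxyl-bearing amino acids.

True

Serine (S), threonine (T), and tyrosine (Y) each carry a hydroxyl group on the side chain.
Threonine is in this group.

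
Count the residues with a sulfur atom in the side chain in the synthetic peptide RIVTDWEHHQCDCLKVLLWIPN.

2

Cysteine (C, thiol) and methionine (M, thioether) are the two sulfur-containing amino acids.
Matching residues: C11, C13.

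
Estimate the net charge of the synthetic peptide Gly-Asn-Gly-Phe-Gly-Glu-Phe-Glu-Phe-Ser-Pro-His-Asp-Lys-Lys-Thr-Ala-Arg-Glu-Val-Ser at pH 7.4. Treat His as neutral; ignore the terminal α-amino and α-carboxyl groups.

Near pH 7.4, K and R contribute +1 each, D and E contribute −1 each, and every other side chain (His included, as stated) is uncharged.
Positive (K, R): Lys14, Lys15, Arg18 → +3.
Negative (D, E): Glu6, Glu8, Asp13, Glu19 → −4.
Net charge = (+3) + (−4) = −1.

-1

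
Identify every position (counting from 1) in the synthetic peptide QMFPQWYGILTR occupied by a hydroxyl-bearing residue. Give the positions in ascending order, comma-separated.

7, 11

Matching residues: Y7, T11.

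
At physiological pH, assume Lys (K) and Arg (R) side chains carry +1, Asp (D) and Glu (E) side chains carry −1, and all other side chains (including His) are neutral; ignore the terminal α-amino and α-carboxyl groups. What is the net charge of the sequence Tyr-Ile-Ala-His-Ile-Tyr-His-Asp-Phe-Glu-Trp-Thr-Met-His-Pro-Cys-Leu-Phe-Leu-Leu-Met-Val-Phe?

Positive (K, R): none → +0.
Negative (D, E): Asp8, Glu10 → −2.
Net charge = (+0) + (−2) = −2.

-2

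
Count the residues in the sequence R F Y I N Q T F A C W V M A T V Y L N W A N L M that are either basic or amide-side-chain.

5

Basic: H, K, R. Amide-side-chain: N, Q.
Basic residues here: R1 (1).
Amide-side-chain residues here: N5, Q6, N19, N22 (4).
The two groups share no amino acid, so total = 1 + 4 = 5.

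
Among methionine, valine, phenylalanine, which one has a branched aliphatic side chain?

V, L, and I make up the branched-chain aliphatic group.
Of the listed options, only valine belongs to this group.

valine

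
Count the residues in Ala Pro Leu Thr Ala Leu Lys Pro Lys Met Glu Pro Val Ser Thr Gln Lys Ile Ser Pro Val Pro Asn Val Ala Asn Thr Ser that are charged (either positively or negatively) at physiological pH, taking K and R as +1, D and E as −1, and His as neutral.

Charged side chains at pH ~7.4: K, R (positive); D, E (negative).
Matching residues: Lys7, Lys9, Glu11, Lys17.

4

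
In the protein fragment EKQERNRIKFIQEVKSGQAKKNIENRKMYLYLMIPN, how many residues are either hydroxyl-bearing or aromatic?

4

Hydroxyl-bearing: S, T, Y. Aromatic: F, W, Y.
Hydroxyl-bearing residues here: S16, Y29, Y31 (3).
Aromatic residues here: F10, Y29, Y31 (3).
Y is in both groups, so the 2 Y residues must not be double-counted.
Total = 3 + 3 − 2 = 4.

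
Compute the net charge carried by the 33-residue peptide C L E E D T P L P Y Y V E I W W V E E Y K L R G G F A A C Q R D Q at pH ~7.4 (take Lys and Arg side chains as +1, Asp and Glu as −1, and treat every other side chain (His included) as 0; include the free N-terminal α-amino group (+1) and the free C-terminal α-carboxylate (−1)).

-4

Positive (K, R): K21, R23, R31 → +3.
Negative (D, E): E3, E4, D5, E13, E18, E19, D32 → −7.
The N-terminus (+1) and C-terminus (−1) cancel.
Net charge = (+3) + (−7) = −4.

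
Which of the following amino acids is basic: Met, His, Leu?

His

Lysine (K), arginine (R), and histidine (H) have basic, nitrogen-containing side chains.
Of the listed options, only His belongs to this group.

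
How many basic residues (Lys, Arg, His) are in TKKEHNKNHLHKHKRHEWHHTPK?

Matching residues: K2, K3, H5, K7, H9, H11, K12, H13, K14, R15, H16, H19, H20, K23.

14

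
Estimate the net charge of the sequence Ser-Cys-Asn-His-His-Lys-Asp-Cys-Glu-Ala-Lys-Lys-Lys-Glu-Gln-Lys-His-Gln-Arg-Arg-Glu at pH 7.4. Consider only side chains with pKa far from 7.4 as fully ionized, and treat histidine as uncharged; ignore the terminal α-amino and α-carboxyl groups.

+3

At pH ~7.4 the Lys and Arg side chains are protonated (+1), the Asp and Glu side chains are deprotonated (−1), and with His taken as neutral all other side chains carry no charge.
Positive (K, R): Lys6, Lys11, Lys12, Lys13, Lys16, Arg19, Arg20 → +7.
Negative (D, E): Asp7, Glu9, Glu14, Glu21 → −4.
Net charge = (+7) + (−4) = +3.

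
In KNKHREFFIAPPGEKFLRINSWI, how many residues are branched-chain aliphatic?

4

The BCAAs are Val, Leu, and Ile — aliphatic side chains with a branch point.
Matching residues: I9, L17, I19, I23.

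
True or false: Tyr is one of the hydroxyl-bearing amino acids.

S, T, and Y are the three residues with a side-chain hydroxyl.
Tyrosine is in this group.

True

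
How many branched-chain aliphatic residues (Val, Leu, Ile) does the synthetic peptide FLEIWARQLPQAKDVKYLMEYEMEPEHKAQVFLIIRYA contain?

9

Matching residues: L2, I4, L9, V15, L18, V31, L33, I34, I35.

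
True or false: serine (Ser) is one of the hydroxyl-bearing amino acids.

True

S, T, and Y are the three residues with a side-chain hydroxyl.
Serine is in this group.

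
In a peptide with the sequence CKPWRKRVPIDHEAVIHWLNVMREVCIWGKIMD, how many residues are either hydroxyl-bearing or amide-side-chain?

Hydroxyl-bearing: S, T, Y. Amide-side-chain: N, Q.
Hydroxyl-bearing residues here: none (0).
Amide-side-chain residues here: N20 (1).
The two groups share no amino acid, so total = 0 + 1 = 1.

1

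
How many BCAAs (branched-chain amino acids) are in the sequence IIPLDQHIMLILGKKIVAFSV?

V, L, and I make up the branched-chain aliphatic group.
Matching residues: I1, I2, L4, I8, L10, I11, L12, I16, V17, V21.

10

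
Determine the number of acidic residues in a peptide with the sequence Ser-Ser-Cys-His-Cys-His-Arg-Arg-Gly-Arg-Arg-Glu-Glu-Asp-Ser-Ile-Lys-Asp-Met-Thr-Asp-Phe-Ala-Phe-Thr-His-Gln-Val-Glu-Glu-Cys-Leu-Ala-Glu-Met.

Aspartate (D) and glutamate (E) have carboxylic-acid side chains and are the acidic amino acids.
Matching residues: Glu12, Glu13, Asp14, Asp18, Asp21, Glu29, Glu30, Glu34.

8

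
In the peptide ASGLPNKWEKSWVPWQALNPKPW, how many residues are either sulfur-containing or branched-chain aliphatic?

Sulfur-containing: C, M. Branched-chain aliphatic: I, L, V.
Sulfur-containing residues here: none (0).
Branched-chain aliphatic residues here: L4, V13, L18 (3).
The two groups share no amino acid, so total = 0 + 3 = 3.

3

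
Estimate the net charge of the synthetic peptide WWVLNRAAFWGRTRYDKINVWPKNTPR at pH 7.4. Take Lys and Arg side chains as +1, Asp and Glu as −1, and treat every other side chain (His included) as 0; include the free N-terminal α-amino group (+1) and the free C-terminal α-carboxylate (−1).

Positive (K, R): R6, R12, R14, K17, K23, R27 → +6.
Negative (D, E): D16 → −1.
The N-terminus (+1) and C-terminus (−1) cancel.
Net charge = (+6) + (−1) = +5.

+5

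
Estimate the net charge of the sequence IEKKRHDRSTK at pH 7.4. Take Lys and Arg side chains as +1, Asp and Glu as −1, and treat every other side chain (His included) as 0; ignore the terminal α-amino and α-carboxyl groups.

+3

Positive (K, R): K3, K4, R5, R8, K11 → +5.
Negative (D, E): E2, D7 → −2.
Net charge = (+5) + (−2) = +3.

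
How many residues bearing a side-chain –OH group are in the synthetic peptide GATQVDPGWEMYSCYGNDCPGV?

The –OH-bearing residues are Ser, Thr (aliphatic alcohols), and Tyr (phenol).
Matching residues: T3, Y12, S13, Y15.

4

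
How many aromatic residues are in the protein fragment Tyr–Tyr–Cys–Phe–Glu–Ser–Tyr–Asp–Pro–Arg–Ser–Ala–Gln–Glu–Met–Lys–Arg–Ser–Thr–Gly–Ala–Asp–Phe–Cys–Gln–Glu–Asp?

The aromatic amino acids are Phe (F, benzyl), Trp (W, indole), and Tyr (Y, phenol).
Matching residues: Tyr1, Tyr2, Phe4, Tyr7, Phe23.

5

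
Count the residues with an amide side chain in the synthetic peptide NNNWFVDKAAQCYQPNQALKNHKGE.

8

Only N (asparagine) and Q (glutamine) carry a side-chain carboxamide.
Matching residues: N1, N2, N3, Q11, Q14, N16, Q17, N21.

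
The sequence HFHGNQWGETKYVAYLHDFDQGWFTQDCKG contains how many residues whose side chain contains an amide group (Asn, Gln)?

4

Matching residues: N5, Q6, Q21, Q26.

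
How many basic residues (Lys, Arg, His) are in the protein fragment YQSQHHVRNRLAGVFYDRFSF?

5

Matching residues: H5, H6, R8, R10, R18.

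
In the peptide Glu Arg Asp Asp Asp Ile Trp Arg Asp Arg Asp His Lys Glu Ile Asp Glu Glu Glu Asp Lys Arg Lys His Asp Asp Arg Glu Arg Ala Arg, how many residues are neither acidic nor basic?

Acidic: D, E. Basic: K, R, H. All other residues are neither.
Matching residues: Ile6, Trp7, Ile15, Ala30.

4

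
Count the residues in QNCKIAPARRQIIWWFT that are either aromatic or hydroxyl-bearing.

4

Aromatic: F, W, Y. Hydroxyl-bearing: S, T, Y.
Aromatic residues here: W14, W15, F16 (3).
Hydroxyl-bearing residues here: T17 (1).
(Y belongs to both groups, but none appear in this sequence.) Total = 3 + 1 = 4.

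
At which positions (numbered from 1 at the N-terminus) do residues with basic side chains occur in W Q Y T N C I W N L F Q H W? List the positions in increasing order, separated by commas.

K, R, and H are the three residues with basic side chains (ε-amine, guanidinium, and imidazole respectively).
Matching residues: H13.

13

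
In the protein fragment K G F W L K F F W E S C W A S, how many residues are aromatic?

F, W, and Y each carry an aromatic ring on the side chain.
Matching residues: F3, W4, F7, F8, W9, W13.

6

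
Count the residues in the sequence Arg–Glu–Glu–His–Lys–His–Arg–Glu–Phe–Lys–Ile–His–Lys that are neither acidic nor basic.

Acidic: D, E. Basic: K, R, H. All other residues are neither.
Matching residues: Phe9, Ile11.

2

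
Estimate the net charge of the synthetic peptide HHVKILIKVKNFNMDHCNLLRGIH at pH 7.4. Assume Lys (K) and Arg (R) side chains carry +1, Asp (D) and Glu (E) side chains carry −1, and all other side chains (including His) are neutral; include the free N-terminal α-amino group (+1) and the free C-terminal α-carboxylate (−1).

Positive (K, R): K4, K8, K10, R21 → +4.
Negative (D, E): D15 → −1.
The N-terminus (+1) and C-terminus (−1) cancel.
Net charge = (+4) + (−1) = +3.

+3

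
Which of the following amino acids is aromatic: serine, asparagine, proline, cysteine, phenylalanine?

phenylalanine

The aromatic amino acids are Phe (F, benzyl), Trp (W, indole), and Tyr (Y, phenol).
Of the listed options, only phenylalanine belongs to this group.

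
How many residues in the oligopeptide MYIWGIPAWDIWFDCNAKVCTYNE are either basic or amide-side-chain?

3

Basic: H, K, R. Amide-side-chain: N, Q.
Basic residues here: K18 (1).
Amide-side-chain residues here: N16, N23 (2).
The two groups share no amino acid, so total = 1 + 2 = 3.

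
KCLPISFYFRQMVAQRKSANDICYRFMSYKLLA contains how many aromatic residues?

6

The aromatic amino acids are Phe (F, benzyl), Trp (W, indole), and Tyr (Y, phenol).
Matching residues: F7, Y8, F9, Y24, F26, Y29.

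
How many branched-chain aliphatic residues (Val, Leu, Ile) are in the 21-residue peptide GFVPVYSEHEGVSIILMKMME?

Matching residues: V3, V5, V12, I14, I15, L16.

6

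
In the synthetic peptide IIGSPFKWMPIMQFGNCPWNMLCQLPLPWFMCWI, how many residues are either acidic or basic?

Acidic: D, E. Basic: H, K, R.
Acidic residues here: none (0).
Basic residues here: K7 (1).
The two groups share no amino acid, so total = 0 + 1 = 1.

1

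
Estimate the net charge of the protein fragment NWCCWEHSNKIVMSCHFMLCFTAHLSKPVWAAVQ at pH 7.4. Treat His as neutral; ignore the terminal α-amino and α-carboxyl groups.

+1

Near pH 7.4, K and R contribute +1 each, D and E contribute −1 each, and every other side chain (His included, as stated) is uncharged.
Positive (K, R): K10, K27 → +2.
Negative (D, E): E6 → −1.
Net charge = (+2) + (−1) = +1.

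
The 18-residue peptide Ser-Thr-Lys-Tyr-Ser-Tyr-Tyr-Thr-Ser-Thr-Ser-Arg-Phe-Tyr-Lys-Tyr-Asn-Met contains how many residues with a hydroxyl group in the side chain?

12

Serine (S), threonine (T), and tyrosine (Y) each carry a hydroxyl group on the side chain.
Matching residues: Ser1, Thr2, Tyr4, Ser5, Tyr6, Tyr7, Thr8, Ser9, Thr10, Ser11, Tyr14, Tyr16.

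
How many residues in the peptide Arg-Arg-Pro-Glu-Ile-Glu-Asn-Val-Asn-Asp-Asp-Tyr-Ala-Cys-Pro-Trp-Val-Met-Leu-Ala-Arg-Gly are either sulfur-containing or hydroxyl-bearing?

Sulfur-containing: C, M. Hydroxyl-bearing: S, T, Y.
Sulfur-containing residues here: Cys14, Met18 (2).
Hydroxyl-bearing residues here: Tyr12 (1).
The two groups share no amino acid, so total = 2 + 1 = 3.

3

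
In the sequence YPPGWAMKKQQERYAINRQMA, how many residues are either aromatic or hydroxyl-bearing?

3

Aromatic: F, W, Y. Hydroxyl-bearing: S, T, Y.
Aromatic residues here: Y1, W5, Y14 (3).
Hydroxyl-bearing residues here: Y1, Y14 (2).
Y is in both groups, so the 2 Y residues must not be double-counted.
Total = 3 + 2 − 2 = 3.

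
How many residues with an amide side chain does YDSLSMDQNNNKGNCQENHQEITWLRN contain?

9

Only N (asparagine) and Q (glutamine) carry a side-chain carboxamide.
Matching residues: Q8, N9, N10, N11, N14, Q16, N18, Q20, N27.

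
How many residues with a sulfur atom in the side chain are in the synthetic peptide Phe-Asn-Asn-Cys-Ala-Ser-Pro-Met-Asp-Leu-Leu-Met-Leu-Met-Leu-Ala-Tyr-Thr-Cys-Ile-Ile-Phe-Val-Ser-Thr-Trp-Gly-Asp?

5

The sulfur-bearing residues are cysteine (–SH) and methionine (–S–CH₃).
Matching residues: Cys4, Met8, Met12, Met14, Cys19.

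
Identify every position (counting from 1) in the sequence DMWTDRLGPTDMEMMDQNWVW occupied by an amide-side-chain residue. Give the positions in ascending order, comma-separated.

17, 18

Asparagine (N) and glutamine (Q) have uncharged amide side chains.
Matching residues: Q17, N18.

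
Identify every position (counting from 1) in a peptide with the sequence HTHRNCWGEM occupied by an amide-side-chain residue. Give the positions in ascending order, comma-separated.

5

Asparagine (N) and glutamine (Q) have uncharged amide side chains.
Matching residues: N5.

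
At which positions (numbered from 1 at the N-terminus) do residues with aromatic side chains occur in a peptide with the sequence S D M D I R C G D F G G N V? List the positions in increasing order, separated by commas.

The aromatic amino acids are Phe (F, benzyl), Trp (W, indole), and Tyr (Y, phenol).
Matching residues: F10.

10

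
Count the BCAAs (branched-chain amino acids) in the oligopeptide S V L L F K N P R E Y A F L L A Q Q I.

6

The BCAAs are Val, Leu, and Ile — aliphatic side chains with a branch point.
Matching residues: V2, L3, L4, L14, L15, I19.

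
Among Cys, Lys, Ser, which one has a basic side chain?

The basic amino acids are Lys (K), Arg (R), and His (H).
Of the listed options, only Lys belongs to this group.

Lys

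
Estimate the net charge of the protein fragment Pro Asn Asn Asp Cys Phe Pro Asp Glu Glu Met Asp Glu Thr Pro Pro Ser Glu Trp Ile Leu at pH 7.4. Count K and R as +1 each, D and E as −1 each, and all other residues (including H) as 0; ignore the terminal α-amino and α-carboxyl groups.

Positive (K, R): none → +0.
Negative (D, E): Asp4, Asp8, Glu9, Glu10, Asp12, Glu13, Glu18 → −7.
Net charge = (+0) + (−7) = −7.

-7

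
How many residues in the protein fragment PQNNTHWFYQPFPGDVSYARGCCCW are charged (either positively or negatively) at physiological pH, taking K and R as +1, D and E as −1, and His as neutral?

2

Charged side chains at pH ~7.4: K, R (positive); D, E (negative).
Matching residues: D15, R20.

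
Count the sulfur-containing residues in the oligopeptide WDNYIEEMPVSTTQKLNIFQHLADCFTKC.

3

The sulfur-bearing residues are cysteine (–SH) and methionine (–S–CH₃).
Matching residues: M8, C25, C29.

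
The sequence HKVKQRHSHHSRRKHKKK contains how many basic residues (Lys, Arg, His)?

14

Matching residues: H1, K2, K4, R6, H7, H9, H10, R12, R13, K14, H15, K16, K17, K18.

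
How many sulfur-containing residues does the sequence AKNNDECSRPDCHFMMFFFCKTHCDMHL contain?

7

Only Cys (C) and Met (M) have a sulfur atom in the side chain.
Matching residues: C7, C12, M15, M16, C20, C24, M26.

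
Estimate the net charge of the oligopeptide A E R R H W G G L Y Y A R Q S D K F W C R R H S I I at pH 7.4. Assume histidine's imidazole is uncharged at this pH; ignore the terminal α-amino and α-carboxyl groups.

+4

Near pH 7.4, K and R contribute +1 each, D and E contribute −1 each, and every other side chain (His included, as stated) is uncharged.
Positive (K, R): R3, R4, R13, K17, R21, R22 → +6.
Negative (D, E): E2, D16 → −2.
Net charge = (+6) + (−2) = +4.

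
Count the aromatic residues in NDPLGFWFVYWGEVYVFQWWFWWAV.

F, W, and Y each carry an aromatic ring on the side chain.
Matching residues: F6, W7, F8, Y10, W11, Y15, F17, W19, W20, F21, W22, W23.

12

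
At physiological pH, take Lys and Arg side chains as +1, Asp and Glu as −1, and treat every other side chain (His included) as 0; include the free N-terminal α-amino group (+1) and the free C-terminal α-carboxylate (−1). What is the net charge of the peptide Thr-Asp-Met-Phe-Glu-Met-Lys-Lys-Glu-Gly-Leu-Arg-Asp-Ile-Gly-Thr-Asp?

-2

Positive (K, R): Lys7, Lys8, Arg12 → +3.
Negative (D, E): Asp2, Glu5, Glu9, Asp13, Asp17 → −5.
The N-terminus (+1) and C-terminus (−1) cancel.
Net charge = (+3) + (−5) = −2.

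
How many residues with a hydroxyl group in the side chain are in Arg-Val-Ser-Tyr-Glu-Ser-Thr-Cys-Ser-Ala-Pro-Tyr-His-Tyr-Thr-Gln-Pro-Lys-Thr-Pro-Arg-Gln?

Serine (S), threonine (T), and tyrosine (Y) each carry a hydroxyl group on the side chain.
Matching residues: Ser3, Tyr4, Ser6, Thr7, Ser9, Tyr12, Tyr14, Thr15, Thr19.

9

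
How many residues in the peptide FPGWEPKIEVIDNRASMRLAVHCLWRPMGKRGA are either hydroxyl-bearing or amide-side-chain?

Hydroxyl-bearing: S, T, Y. Amide-side-chain: N, Q.
Hydroxyl-bearing residues here: S16 (1).
Amide-side-chain residues here: N13 (1).
The two groups share no amino acid, so total = 1 + 1 = 2.

2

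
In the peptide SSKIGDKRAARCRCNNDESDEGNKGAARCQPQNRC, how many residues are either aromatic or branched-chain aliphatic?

1

Aromatic: F, W, Y. Branched-chain aliphatic: I, L, V.
Aromatic residues here: none (0).
Branched-chain aliphatic residues here: I4 (1).
The two groups share no amino acid, so total = 0 + 1 = 1.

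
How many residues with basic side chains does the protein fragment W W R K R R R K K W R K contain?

Lysine (K), arginine (R), and histidine (H) have basic, nitrogen-containing side chains.
Matching residues: R3, K4, R5, R6, R7, K8, K9, R11, K12.

9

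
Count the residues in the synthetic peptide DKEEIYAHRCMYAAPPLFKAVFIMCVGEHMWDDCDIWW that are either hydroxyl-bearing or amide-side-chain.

2

Hydroxyl-bearing: S, T, Y. Amide-side-chain: N, Q.
Hydroxyl-bearing residues here: Y6, Y12 (2).
Amide-side-chain residues here: none (0).
The two groups share no amino acid, so total = 2 + 0 = 2.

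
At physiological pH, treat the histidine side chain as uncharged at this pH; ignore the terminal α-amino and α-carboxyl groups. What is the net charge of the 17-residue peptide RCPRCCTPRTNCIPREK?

The side chains ionized at physiological pH are Lys/Arg (+1) and Asp/Glu (−1); with His treated as neutral, nothing else contributes.
Positive (K, R): R1, R4, R9, R15, K17 → +5.
Negative (D, E): E16 → −1.
Net charge = (+5) + (−1) = +4.

+4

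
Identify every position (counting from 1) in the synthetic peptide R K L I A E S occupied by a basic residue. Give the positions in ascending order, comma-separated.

1, 2

The basic amino acids are Lys (K), Arg (R), and His (H).
Matching residues: R1, K2.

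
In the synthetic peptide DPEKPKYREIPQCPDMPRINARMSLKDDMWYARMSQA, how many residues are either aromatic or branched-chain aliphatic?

6

Aromatic: F, W, Y. Branched-chain aliphatic: I, L, V.
Aromatic residues here: Y7, W30, Y31 (3).
Branched-chain aliphatic residues here: I10, I19, L25 (3).
The two groups share no amino acid, so total = 3 + 3 = 6.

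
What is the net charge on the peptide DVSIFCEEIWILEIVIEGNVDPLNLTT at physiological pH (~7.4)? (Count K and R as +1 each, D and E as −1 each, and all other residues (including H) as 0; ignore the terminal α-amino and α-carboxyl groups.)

-6

Positive (K, R): none → +0.
Negative (D, E): D1, E7, E8, E13, E17, D21 → −6.
Net charge = (+0) + (−6) = −6.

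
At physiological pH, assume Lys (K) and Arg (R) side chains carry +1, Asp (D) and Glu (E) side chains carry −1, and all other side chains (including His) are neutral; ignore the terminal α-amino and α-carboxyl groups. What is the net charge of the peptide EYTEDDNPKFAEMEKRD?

-4

Positive (K, R): K9, K15, R16 → +3.
Negative (D, E): E1, E4, D5, D6, E12, E14, D17 → −7.
Net charge = (+3) + (−7) = −4.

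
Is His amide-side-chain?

The amide-side-chain residues are Asn (N) and Gln (Q).
Histidine is not in this group.

No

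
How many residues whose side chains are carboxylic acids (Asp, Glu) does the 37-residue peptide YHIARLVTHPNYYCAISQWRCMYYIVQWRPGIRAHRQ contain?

None of the 37 residues belong to this group.

0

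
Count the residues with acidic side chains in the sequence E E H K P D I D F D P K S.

5

Only D (aspartate) and E (glutamate) carry a side-chain carboxylic acid.
Matching residues: E1, E2, D6, D8, D10.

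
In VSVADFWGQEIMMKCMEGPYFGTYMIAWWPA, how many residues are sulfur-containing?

5

Only Cys (C) and Met (M) have a sulfur atom in the side chain.
Matching residues: M12, M13, C15, M16, M25.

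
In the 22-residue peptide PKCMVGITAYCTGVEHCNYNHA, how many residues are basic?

3

K, R, and H are the three residues with basic side chains (ε-amine, guanidinium, and imidazole respectively).
Matching residues: K2, H16, H21.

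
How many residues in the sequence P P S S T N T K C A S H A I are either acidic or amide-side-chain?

Acidic: D, E. Amide-side-chain: N, Q.
Acidic residues here: none (0).
Amide-side-chain residues here: N6 (1).
The two groups share no amino acid, so total = 0 + 1 = 1.

1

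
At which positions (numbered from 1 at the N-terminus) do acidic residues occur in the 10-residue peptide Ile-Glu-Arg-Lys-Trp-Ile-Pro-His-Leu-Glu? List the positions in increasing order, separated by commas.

2, 10

Aspartate (D) and glutamate (E) have carboxylic-acid side chains and are the acidic amino acids.
Matching residues: Glu2, Glu10.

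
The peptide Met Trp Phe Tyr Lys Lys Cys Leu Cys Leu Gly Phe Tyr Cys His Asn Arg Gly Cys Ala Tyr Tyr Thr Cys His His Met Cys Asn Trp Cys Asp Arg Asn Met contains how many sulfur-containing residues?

10

The sulfur-bearing residues are cysteine (–SH) and methionine (–S–CH₃).
Matching residues: Met1, Cys7, Cys9, Cys14, Cys19, Cys24, Met27, Cys28, Cys31, Met35.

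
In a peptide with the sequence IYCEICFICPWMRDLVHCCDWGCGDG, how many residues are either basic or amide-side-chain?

2

Basic: H, K, R. Amide-side-chain: N, Q.
Basic residues here: R13, H17 (2).
Amide-side-chain residues here: none (0).
The two groups share no amino acid, so total = 2 + 0 = 2.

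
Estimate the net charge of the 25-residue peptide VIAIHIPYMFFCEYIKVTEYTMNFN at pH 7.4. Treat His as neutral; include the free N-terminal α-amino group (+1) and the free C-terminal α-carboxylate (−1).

-1

At pH ~7.4 the Lys and Arg side chains are protonated (+1), the Asp and Glu side chains are deprotonated (−1), and with His taken as neutral all other side chains carry no charge.
Positive (K, R): K16 → +1.
Negative (D, E): E13, E19 → −2.
The N-terminus (+1) and C-terminus (−1) cancel.
Net charge = (+1) + (−2) = −1.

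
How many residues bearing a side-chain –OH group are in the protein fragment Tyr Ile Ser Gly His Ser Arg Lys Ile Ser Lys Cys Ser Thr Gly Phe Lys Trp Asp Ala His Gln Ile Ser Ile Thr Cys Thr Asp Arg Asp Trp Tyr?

S, T, and Y are the three residues with a side-chain hydroxyl.
Matching residues: Tyr1, Ser3, Ser6, Ser10, Ser13, Thr14, Ser24, Thr26, Thr28, Tyr33.

10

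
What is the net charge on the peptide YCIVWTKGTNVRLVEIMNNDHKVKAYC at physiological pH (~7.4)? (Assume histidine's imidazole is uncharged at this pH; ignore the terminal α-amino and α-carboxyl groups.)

At pH ~7.4 the Lys and Arg side chains are protonated (+1), the Asp and Glu side chains are deprotonated (−1), and with His taken as neutral all other side chains carry no charge.
Positive (K, R): K7, R12, K22, K24 → +4.
Negative (D, E): E15, D20 → −2.
Net charge = (+4) + (−2) = +2.

+2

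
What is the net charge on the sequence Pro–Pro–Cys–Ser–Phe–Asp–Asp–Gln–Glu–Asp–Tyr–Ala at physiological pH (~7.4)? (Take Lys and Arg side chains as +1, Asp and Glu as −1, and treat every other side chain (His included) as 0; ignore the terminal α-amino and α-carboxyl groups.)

-4

Positive (K, R): none → +0.
Negative (D, E): Asp6, Asp7, Glu9, Asp10 → −4.
Net charge = (+0) + (−4) = −4.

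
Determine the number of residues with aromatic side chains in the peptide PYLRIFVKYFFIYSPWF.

F, W, and Y each carry an aromatic ring on the side chain.
Matching residues: Y2, F6, Y9, F10, F11, Y13, W16, F17.

8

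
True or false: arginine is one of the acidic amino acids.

False

The acidic residues are Asp (D) and Glu (E), whose side chains end in a carboxylate group.
Arginine is not in this group.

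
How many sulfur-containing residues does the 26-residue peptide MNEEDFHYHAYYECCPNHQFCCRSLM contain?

Cysteine (C, thiol) and methionine (M, thioether) are the two sulfur-containing amino acids.
Matching residues: M1, C14, C15, C21, C22, M26.

6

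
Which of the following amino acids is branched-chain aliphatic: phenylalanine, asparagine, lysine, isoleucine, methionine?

isoleucine

V, L, and I make up the branched-chain aliphatic group.
Of the listed options, only isoleucine belongs to this group.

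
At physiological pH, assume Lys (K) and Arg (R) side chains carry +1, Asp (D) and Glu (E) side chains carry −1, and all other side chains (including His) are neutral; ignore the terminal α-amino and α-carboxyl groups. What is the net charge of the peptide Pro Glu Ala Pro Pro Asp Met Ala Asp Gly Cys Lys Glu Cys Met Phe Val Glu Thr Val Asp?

-5

Positive (K, R): Lys12 → +1.
Negative (D, E): Glu2, Asp6, Asp9, Glu13, Glu18, Asp21 → −6.
Net charge = (+1) + (−6) = −5.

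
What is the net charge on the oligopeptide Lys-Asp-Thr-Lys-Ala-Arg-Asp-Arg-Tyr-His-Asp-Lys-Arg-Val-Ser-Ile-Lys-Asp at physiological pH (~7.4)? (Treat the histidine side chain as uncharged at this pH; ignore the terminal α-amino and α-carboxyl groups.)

+3

At pH ~7.4 the Lys and Arg side chains are protonated (+1), the Asp and Glu side chains are deprotonated (−1), and with His taken as neutral all other side chains carry no charge.
Positive (K, R): Lys1, Lys4, Arg6, Arg8, Lys12, Arg13, Lys17 → +7.
Negative (D, E): Asp2, Asp7, Asp11, Asp18 → −4.
Net charge = (+7) + (−4) = +3.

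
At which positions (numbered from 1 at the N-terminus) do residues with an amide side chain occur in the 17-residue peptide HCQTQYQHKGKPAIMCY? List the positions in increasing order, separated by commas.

Asparagine (N) and glutamine (Q) have uncharged amide side chains.
Matching residues: Q3, Q5, Q7.

3, 5, 7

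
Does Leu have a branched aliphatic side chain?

Yes

Valine (V), leucine (L), and isoleucine (I) are the branched-chain amino acids.
Leucine is in this group.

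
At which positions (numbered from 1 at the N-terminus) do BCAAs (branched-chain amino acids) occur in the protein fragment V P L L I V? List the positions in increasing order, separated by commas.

1, 3, 4, 5, 6

V, L, and I make up the branched-chain aliphatic group.
Matching residues: V1, L3, L4, I5, V6.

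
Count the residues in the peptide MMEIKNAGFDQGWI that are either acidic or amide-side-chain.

Acidic: D, E. Amide-side-chain: N, Q.
Acidic residues here: E3, D10 (2).
Amide-side-chain residues here: N6, Q11 (2).
The two groups share no amino acid, so total = 2 + 2 = 4.

4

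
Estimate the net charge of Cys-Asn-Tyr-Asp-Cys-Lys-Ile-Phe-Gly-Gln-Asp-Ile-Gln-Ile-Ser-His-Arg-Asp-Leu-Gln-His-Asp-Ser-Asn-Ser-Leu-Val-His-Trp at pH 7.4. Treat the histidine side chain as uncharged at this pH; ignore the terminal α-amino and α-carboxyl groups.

-2

At pH ~7.4 the Lys and Arg side chains are protonated (+1), the Asp and Glu side chains are deprotonated (−1), and with His taken as neutral all other side chains carry no charge.
Positive (K, R): Lys6, Arg17 → +2.
Negative (D, E): Asp4, Asp11, Asp18, Asp22 → −4.
Net charge = (+2) + (−4) = −2.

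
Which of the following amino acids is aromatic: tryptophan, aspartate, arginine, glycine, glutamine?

tryptophan

Phenylalanine (F), tryptophan (W), and tyrosine (Y) have aromatic ring side chains.
Of the listed options, only tryptophan belongs to this group.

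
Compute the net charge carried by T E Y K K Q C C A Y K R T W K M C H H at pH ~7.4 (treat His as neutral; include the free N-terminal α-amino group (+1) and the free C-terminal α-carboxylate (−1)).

At pH ~7.4 the Lys and Arg side chains are protonated (+1), the Asp and Glu side chains are deprotonated (−1), and with His taken as neutral all other side chains carry no charge.
Positive (K, R): K4, K5, K11, R12, K15 → +5.
Negative (D, E): E2 → −1.
The N-terminus (+1) and C-terminus (−1) cancel.
Net charge = (+5) + (−1) = +4.

+4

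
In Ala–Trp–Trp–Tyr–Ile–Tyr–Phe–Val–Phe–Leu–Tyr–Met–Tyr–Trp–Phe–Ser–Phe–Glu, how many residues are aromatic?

11

F, W, and Y each carry an aromatic ring on the side chain.
Matching residues: Trp2, Trp3, Tyr4, Tyr6, Phe7, Phe9, Tyr11, Tyr13, Trp14, Phe15, Phe17.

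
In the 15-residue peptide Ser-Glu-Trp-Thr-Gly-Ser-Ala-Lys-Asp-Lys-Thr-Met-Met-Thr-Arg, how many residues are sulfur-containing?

Only Cys (C) and Met (M) have a sulfur atom in the side chain.
Matching residues: Met12, Met13.

2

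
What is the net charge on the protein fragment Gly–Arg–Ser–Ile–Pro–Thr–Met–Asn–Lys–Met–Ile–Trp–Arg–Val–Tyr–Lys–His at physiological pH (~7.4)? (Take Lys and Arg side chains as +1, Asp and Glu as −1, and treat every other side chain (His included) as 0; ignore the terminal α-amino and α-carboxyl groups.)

Positive (K, R): Arg2, Lys9, Arg13, Lys16 → +4.
Negative (D, E): none → −0.
Net charge = (+4) + (−0) = +4.

+4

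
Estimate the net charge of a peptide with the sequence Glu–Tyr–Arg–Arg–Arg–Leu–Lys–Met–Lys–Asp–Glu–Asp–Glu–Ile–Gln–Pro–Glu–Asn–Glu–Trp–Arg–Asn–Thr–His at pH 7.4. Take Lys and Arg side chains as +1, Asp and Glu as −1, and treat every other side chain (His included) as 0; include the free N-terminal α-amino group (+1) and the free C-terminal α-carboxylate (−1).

Positive (K, R): Arg3, Arg4, Arg5, Lys7, Lys9, Arg21 → +6.
Negative (D, E): Glu1, Asp10, Glu11, Asp12, Glu13, Glu17, Glu19 → −7.
The N-terminus (+1) and C-terminus (−1) cancel.
Net charge = (+6) + (−7) = −1.

-1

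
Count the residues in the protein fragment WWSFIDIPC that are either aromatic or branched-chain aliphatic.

Aromatic: F, W, Y. Branched-chain aliphatic: I, L, V.
Aromatic residues here: W1, W2, F4 (3).
Branched-chain aliphatic residues here: I5, I7 (2).
The two groups share no amino acid, so total = 3 + 2 = 5.

5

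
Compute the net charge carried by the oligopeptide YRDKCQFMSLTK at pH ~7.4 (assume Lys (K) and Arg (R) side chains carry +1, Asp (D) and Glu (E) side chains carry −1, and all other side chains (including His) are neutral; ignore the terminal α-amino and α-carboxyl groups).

Positive (K, R): R2, K4, K12 → +3.
Negative (D, E): D3 → −1.
Net charge = (+3) + (−1) = +2.

+2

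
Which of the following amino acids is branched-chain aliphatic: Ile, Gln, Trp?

The BCAAs are Val, Leu, and Ile — aliphatic side chains with a branch point.
Of the listed options, only Ile belongs to this group.

Ile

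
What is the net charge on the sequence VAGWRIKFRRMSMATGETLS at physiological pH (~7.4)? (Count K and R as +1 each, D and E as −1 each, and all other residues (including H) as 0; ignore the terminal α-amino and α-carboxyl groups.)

+3

Positive (K, R): R5, K7, R9, R10 → +4.
Negative (D, E): E17 → −1.
Net charge = (+4) + (−1) = +3.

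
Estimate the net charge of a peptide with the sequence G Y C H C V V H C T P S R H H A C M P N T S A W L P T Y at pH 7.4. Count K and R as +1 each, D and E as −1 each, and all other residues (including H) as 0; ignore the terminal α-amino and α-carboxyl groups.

+1

Positive (K, R): R13 → +1.
Negative (D, E): none → −0.
Net charge = (+1) + (−0) = +1.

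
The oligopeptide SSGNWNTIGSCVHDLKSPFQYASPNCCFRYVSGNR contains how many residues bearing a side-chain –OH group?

9

The –OH-bearing residues are Ser, Thr (aliphatic alcohols), and Tyr (phenol).
Matching residues: S1, S2, T7, S10, S17, Y21, S23, Y30, S32.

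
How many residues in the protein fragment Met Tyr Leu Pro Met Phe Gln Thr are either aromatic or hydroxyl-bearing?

Aromatic: F, W, Y. Hydroxyl-bearing: S, T, Y.
Aromatic residues here: Tyr2, Phe6 (2).
Hydroxyl-bearing residues here: Tyr2, Thr8 (2).
Y is in both groups, so the 1 Y residue must not be double-counted.
Total = 2 + 2 − 1 = 3.

3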